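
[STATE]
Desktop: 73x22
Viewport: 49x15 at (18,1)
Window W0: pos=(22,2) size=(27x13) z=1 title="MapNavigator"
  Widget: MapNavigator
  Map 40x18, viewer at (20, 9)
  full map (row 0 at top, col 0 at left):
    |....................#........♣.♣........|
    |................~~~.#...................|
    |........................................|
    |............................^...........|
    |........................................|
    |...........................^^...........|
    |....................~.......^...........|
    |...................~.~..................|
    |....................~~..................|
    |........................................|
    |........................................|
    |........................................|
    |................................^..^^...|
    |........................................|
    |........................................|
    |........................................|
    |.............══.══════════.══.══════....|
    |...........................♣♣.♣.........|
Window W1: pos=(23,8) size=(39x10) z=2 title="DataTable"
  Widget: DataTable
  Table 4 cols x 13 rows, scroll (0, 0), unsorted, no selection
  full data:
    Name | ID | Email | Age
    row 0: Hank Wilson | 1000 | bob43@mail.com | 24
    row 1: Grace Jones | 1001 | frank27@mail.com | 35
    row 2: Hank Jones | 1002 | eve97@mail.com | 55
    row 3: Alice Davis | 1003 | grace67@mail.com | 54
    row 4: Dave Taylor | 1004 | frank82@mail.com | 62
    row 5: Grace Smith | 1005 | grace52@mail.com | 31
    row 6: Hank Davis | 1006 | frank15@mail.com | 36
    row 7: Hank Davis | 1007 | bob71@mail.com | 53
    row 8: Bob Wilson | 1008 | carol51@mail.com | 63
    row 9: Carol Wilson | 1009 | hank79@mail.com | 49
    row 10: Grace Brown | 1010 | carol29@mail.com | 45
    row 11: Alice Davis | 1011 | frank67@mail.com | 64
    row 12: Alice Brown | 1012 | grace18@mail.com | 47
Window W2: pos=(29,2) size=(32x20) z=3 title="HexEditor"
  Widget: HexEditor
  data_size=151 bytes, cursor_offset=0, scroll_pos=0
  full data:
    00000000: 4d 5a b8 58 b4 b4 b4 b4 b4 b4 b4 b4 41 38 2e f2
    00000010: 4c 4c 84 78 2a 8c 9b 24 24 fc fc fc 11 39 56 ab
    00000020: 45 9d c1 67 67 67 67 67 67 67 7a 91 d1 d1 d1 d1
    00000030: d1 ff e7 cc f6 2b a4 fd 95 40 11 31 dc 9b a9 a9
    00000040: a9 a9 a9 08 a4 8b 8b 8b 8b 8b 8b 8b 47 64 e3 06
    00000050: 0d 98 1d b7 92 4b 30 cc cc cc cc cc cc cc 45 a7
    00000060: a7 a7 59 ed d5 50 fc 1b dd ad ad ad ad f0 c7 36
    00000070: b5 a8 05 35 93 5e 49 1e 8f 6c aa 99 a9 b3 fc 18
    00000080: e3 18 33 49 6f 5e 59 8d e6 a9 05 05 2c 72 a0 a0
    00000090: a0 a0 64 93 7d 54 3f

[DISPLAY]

                                                 
    ┏━━━━━━┏━━━━━━━━━━━━━━━━━━━━━━━━━━━━━━┓      
    ┃ MapNa┃ HexEditor                    ┃      
    ┠──────┠──────────────────────────────┨      
    ┃......┃00000000  4D 5a b8 58 b4 b4 b4┃      
    ┃......┃00000010  4c 4c 84 78 2a 8c 9b┃      
    ┃......┃00000020  45 9d c1 67 67 67 67┃      
    ┃┏━━━━━┃00000030  d1 ff e7 cc f6 2b a4┃┓     
    ┃┃ Data┃00000040  a9 a9 a9 08 a4 8b 8b┃┃     
    ┃┠─────┃00000050  0d 98 1d b7 92 4b 30┃┨     
    ┃┃Name ┃00000060  a7 a7 59 ed d5 50 fc┃┃     
    ┃┃─────┃00000070  b5 a8 05 35 93 5e 49┃┃     
    ┃┃Hank ┃00000080  e3 18 33 49 6f 5e 59┃┃     
    ┗┃Grace┃00000090  a0 a0 64 93 7d 54 3f┃┃     
     ┃Hank ┃                              ┃┃     


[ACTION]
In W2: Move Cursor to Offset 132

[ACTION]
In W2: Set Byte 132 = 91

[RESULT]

                                                 
    ┏━━━━━━┏━━━━━━━━━━━━━━━━━━━━━━━━━━━━━━┓      
    ┃ MapNa┃ HexEditor                    ┃      
    ┠──────┠──────────────────────────────┨      
    ┃......┃00000000  4d 5a b8 58 b4 b4 b4┃      
    ┃......┃00000010  4c 4c 84 78 2a 8c 9b┃      
    ┃......┃00000020  45 9d c1 67 67 67 67┃      
    ┃┏━━━━━┃00000030  d1 ff e7 cc f6 2b a4┃┓     
    ┃┃ Data┃00000040  a9 a9 a9 08 a4 8b 8b┃┃     
    ┃┠─────┃00000050  0d 98 1d b7 92 4b 30┃┨     
    ┃┃Name ┃00000060  a7 a7 59 ed d5 50 fc┃┃     
    ┃┃─────┃00000070  b5 a8 05 35 93 5e 49┃┃     
    ┃┃Hank ┃00000080  e3 18 33 49 91 5e 59┃┃     
    ┗┃Grace┃00000090  a0 a0 64 93 7d 54 3f┃┃     
     ┃Hank ┃                              ┃┃     


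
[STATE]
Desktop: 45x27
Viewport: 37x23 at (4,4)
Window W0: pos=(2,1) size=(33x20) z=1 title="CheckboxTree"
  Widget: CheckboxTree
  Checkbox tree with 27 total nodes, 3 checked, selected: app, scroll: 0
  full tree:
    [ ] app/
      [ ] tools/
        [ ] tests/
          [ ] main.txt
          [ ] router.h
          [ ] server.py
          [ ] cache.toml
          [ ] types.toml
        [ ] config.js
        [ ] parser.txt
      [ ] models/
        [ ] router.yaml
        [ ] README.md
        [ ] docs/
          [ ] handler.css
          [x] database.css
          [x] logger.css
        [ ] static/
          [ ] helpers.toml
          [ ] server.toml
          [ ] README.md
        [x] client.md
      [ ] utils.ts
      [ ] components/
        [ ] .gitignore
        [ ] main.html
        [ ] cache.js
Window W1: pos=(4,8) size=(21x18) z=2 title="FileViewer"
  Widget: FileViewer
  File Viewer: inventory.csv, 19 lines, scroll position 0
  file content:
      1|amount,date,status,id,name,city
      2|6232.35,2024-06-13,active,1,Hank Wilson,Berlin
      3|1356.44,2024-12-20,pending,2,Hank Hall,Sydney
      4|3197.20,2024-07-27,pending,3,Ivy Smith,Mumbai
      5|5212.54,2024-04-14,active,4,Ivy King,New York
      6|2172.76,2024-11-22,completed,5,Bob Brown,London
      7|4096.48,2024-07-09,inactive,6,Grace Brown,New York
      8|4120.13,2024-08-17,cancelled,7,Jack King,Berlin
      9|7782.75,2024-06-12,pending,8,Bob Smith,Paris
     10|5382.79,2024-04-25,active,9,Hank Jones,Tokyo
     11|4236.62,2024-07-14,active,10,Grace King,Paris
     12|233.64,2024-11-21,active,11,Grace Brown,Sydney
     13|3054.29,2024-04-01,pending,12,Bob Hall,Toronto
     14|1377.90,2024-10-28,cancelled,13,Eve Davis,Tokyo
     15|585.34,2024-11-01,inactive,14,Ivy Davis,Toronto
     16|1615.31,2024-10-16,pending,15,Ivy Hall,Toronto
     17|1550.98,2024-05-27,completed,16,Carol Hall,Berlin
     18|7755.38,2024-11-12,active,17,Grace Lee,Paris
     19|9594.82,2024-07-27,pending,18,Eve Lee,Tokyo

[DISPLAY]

[-] app/                      ┃      
  [ ] tools/                  ┃      
    [ ] tests/                ┃      
      [ ] main.txt            ┃      
┏━━━━━━━━━━━━━━━━━━━┓         ┃      
┃ FileViewer        ┃         ┃      
┠───────────────────┨         ┃      
┃amount,date,status▲┃         ┃      
┃6232.35,2024-06-13█┃         ┃      
┃1356.44,2024-12-20░┃         ┃      
┃3197.20,2024-07-27░┃         ┃      
┃5212.54,2024-04-14░┃         ┃      
┃2172.76,2024-11-22░┃         ┃      
┃4096.48,2024-07-09░┃         ┃      
┃4120.13,2024-08-17░┃         ┃      
┃7782.75,2024-06-12░┃s        ┃      
┃5382.79,2024-04-25░┃━━━━━━━━━┛      
┃4236.62,2024-07-14░┃                
┃233.64,2024-11-21,░┃                
┃3054.29,2024-04-01░┃                
┃1377.90,2024-10-28▼┃                
┗━━━━━━━━━━━━━━━━━━━┛                
                                     


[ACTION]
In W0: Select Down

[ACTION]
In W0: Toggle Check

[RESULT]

[-] app/                      ┃      
  [x] tools/                  ┃      
    [x] tests/                ┃      
      [x] main.txt            ┃      
┏━━━━━━━━━━━━━━━━━━━┓         ┃      
┃ FileViewer        ┃         ┃      
┠───────────────────┨         ┃      
┃amount,date,status▲┃         ┃      
┃6232.35,2024-06-13█┃         ┃      
┃1356.44,2024-12-20░┃         ┃      
┃3197.20,2024-07-27░┃         ┃      
┃5212.54,2024-04-14░┃         ┃      
┃2172.76,2024-11-22░┃         ┃      
┃4096.48,2024-07-09░┃         ┃      
┃4120.13,2024-08-17░┃         ┃      
┃7782.75,2024-06-12░┃s        ┃      
┃5382.79,2024-04-25░┃━━━━━━━━━┛      
┃4236.62,2024-07-14░┃                
┃233.64,2024-11-21,░┃                
┃3054.29,2024-04-01░┃                
┃1377.90,2024-10-28▼┃                
┗━━━━━━━━━━━━━━━━━━━┛                
                                     


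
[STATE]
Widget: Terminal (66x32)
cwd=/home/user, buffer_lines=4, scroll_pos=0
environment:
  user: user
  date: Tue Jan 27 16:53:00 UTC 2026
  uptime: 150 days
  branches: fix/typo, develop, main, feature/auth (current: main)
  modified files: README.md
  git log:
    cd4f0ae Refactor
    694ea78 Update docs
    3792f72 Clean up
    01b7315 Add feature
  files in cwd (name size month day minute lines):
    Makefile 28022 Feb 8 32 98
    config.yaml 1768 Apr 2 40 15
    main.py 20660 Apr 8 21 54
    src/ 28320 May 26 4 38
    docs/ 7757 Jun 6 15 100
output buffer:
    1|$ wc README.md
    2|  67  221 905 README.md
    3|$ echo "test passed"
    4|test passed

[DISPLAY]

$ wc README.md                                                    
  67  221 905 README.md                                           
$ echo "test passed"                                              
test passed                                                       
$ █                                                               
                                                                  
                                                                  
                                                                  
                                                                  
                                                                  
                                                                  
                                                                  
                                                                  
                                                                  
                                                                  
                                                                  
                                                                  
                                                                  
                                                                  
                                                                  
                                                                  
                                                                  
                                                                  
                                                                  
                                                                  
                                                                  
                                                                  
                                                                  
                                                                  
                                                                  
                                                                  
                                                                  


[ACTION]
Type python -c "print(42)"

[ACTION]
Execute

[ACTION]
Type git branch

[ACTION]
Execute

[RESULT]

$ wc README.md                                                    
  67  221 905 README.md                                           
$ echo "test passed"                                              
test passed                                                       
$ python -c "print(42)"                                           
42                                                                
$ git branch                                                      
  fix/typo                                                        
  develop                                                         
* main                                                            
  feature/auth                                                    
$ █                                                               
                                                                  
                                                                  
                                                                  
                                                                  
                                                                  
                                                                  
                                                                  
                                                                  
                                                                  
                                                                  
                                                                  
                                                                  
                                                                  
                                                                  
                                                                  
                                                                  
                                                                  
                                                                  
                                                                  
                                                                  


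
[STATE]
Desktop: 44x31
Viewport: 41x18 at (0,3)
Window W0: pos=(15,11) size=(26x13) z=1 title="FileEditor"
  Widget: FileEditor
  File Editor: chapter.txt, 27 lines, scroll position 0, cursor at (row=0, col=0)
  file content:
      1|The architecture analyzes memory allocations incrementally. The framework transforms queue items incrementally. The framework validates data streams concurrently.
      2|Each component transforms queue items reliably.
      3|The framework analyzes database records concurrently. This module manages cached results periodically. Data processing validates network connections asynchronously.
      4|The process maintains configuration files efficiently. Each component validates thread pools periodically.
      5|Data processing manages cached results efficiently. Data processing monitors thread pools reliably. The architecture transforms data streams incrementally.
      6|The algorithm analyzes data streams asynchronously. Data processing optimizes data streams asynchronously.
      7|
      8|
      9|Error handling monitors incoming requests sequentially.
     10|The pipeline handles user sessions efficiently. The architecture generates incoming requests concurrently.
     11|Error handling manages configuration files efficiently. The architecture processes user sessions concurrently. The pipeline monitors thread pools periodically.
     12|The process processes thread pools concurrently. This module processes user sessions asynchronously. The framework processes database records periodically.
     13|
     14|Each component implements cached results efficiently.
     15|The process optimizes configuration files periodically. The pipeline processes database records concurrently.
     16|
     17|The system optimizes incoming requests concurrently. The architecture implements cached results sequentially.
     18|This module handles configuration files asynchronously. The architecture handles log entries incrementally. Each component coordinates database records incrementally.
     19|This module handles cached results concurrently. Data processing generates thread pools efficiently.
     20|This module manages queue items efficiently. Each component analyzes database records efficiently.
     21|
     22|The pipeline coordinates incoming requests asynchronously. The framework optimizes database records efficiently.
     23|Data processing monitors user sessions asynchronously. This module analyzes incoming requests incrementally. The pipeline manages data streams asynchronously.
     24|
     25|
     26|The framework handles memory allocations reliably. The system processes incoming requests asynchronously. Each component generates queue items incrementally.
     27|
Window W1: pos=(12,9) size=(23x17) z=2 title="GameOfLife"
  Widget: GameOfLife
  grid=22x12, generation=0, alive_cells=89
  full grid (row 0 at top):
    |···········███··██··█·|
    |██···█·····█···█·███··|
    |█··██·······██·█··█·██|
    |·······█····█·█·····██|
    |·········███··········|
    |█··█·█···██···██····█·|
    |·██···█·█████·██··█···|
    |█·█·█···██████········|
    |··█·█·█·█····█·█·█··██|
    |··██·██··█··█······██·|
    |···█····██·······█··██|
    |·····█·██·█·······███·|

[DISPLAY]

                                         
                                         
                                         
                                         
                                         
                                         
            ┏━━━━━━━━━━━━━━━━━━━━━┓      
            ┃ GameOfLife          ┃      
            ┠─────────────────────┨━━━━━┓
            ┃Gen: 0               ┃     ┃
            ┃···········███··██··█┃─────┨
            ┃██···█·····█···█·███·┃alyz▲┃
            ┃█··██·······██·█··█·█┃sfor█┃
            ┃·······█····█·█·····█┃zes ░┃
            ┃·········███·········┃ns c░┃
            ┃█··█·█···██···██····█┃ages░┃
            ┃·██···█·█████·██··█··┃zes ░┃
            ┃█·█·█···██████·······┃    ░┃


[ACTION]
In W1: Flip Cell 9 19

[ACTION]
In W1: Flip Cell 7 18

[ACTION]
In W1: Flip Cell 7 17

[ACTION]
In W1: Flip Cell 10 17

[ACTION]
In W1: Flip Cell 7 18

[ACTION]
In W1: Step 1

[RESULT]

                                         
                                         
                                         
                                         
                                         
                                         
            ┏━━━━━━━━━━━━━━━━━━━━━┓      
            ┃ GameOfLife          ┃      
            ┠─────────────────────┨━━━━━┓
            ┃Gen: 1               ┃     ┃
            ┃···········██···██·█·┃─────┨
            ┃██··█······█···█·····┃alyz▲┃
            ┃██··█······███·████··┃sfor█┃
            ┃··········█·█·█····██┃zes ░┃
            ┃········██·█·███····█┃ns c░┃
            ┃·██·········████·····┃ages░┃
            ┃█·█·██·█·······██····┃zes ░┃
            ┃··█············█·██··┃    ░┃


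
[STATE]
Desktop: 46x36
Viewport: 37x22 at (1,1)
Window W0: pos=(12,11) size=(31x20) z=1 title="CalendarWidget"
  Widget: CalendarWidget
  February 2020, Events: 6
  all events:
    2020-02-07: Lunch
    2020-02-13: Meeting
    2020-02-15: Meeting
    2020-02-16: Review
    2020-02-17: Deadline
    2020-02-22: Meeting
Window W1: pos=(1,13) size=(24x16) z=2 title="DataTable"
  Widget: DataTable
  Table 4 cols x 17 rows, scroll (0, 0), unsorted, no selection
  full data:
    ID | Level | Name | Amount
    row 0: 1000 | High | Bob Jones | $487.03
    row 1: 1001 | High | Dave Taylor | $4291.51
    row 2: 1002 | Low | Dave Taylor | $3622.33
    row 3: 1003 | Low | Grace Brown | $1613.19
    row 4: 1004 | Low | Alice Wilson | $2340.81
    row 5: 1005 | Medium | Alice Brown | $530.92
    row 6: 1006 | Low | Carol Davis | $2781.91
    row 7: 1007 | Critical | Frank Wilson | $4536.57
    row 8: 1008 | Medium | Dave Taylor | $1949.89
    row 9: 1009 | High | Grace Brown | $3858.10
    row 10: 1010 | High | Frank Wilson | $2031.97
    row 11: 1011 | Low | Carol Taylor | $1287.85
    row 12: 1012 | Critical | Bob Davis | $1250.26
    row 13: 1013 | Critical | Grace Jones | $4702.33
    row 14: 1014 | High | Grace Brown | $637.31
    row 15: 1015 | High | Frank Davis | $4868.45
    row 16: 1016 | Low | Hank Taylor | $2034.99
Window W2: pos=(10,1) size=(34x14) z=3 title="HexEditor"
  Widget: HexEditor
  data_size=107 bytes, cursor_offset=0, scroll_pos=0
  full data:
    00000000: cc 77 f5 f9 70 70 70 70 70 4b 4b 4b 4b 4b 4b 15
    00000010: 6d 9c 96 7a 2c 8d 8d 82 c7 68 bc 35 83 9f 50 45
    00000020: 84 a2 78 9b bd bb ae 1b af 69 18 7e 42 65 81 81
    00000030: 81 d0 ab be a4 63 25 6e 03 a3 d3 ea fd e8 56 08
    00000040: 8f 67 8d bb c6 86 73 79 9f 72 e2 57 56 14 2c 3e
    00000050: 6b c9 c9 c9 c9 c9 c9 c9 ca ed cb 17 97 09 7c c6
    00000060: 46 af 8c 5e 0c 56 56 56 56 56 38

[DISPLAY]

         ┏━━━━━━━━━━━━━━━━━━━━━━━━━━━
         ┃ HexEditor                 
         ┠───────────────────────────
         ┃00000000  CC 77 f5 f9 70 70
         ┃00000010  6d 9c 96 7a 2c 8d
         ┃00000020  84 a2 78 9b bd bb
         ┃00000030  81 d0 ab be a4 63
         ┃00000040  8f 67 8d bb c6 86
         ┃00000050  6b c9 c9 c9 c9 c9
         ┃00000060  46 af 8c 5e 0c 56
         ┃                           
         ┃                           
┏━━━━━━━━┃                           
┃ DataTab┗━━━━━━━━━━━━━━━━━━━━━━━━━━━
┠──────────────────────┨Fr Sa Su     
┃ID  │Level   │Name    ┃    1  2     
┃────┼────────┼────────┃ 7*  8  9    
┃1000│High    │Bob Jone┃ 14 15* 16*  
┃1001│High    │Dave Tay┃ 21 22* 23   
┃1002│Low     │Dave Tay┃28 29        
┃1003│Low     │Grace Br┃             
┃1004│Low     │Alice Wi┃             


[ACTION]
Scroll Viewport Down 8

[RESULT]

         ┃00000050  6b c9 c9 c9 c9 c9
         ┃00000060  46 af 8c 5e 0c 56
         ┃                           
         ┃                           
┏━━━━━━━━┃                           
┃ DataTab┗━━━━━━━━━━━━━━━━━━━━━━━━━━━
┠──────────────────────┨Fr Sa Su     
┃ID  │Level   │Name    ┃    1  2     
┃────┼────────┼────────┃ 7*  8  9    
┃1000│High    │Bob Jone┃ 14 15* 16*  
┃1001│High    │Dave Tay┃ 21 22* 23   
┃1002│Low     │Dave Tay┃28 29        
┃1003│Low     │Grace Br┃             
┃1004│Low     │Alice Wi┃             
┃1005│Medium  │Alice Br┃             
┃1006│Low     │Carol Da┃             
┃1007│Critical│Frank Wi┃             
┃1008│Medium  │Dave Tay┃             
┃1009│High    │Grace Br┃             
┗━━━━━━━━━━━━━━━━━━━━━━┛             
           ┃                         
           ┗━━━━━━━━━━━━━━━━━━━━━━━━━


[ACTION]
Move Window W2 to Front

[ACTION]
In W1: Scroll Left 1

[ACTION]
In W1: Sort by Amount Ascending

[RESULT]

         ┃00000050  6b c9 c9 c9 c9 c9
         ┃00000060  46 af 8c 5e 0c 56
         ┃                           
         ┃                           
┏━━━━━━━━┃                           
┃ DataTab┗━━━━━━━━━━━━━━━━━━━━━━━━━━━
┠──────────────────────┨Fr Sa Su     
┃ID  │Level   │Name    ┃    1  2     
┃────┼────────┼────────┃ 7*  8  9    
┃1000│High    │Bob Jone┃ 14 15* 16*  
┃1005│Medium  │Alice Br┃ 21 22* 23   
┃1014│High    │Grace Br┃28 29        
┃1012│Critical│Bob Davi┃             
┃1011│Low     │Carol Ta┃             
┃1003│Low     │Grace Br┃             
┃1008│Medium  │Dave Tay┃             
┃1010│High    │Frank Wi┃             
┃1016│Low     │Hank Tay┃             
┃1004│Low     │Alice Wi┃             
┗━━━━━━━━━━━━━━━━━━━━━━┛             
           ┃                         
           ┗━━━━━━━━━━━━━━━━━━━━━━━━━


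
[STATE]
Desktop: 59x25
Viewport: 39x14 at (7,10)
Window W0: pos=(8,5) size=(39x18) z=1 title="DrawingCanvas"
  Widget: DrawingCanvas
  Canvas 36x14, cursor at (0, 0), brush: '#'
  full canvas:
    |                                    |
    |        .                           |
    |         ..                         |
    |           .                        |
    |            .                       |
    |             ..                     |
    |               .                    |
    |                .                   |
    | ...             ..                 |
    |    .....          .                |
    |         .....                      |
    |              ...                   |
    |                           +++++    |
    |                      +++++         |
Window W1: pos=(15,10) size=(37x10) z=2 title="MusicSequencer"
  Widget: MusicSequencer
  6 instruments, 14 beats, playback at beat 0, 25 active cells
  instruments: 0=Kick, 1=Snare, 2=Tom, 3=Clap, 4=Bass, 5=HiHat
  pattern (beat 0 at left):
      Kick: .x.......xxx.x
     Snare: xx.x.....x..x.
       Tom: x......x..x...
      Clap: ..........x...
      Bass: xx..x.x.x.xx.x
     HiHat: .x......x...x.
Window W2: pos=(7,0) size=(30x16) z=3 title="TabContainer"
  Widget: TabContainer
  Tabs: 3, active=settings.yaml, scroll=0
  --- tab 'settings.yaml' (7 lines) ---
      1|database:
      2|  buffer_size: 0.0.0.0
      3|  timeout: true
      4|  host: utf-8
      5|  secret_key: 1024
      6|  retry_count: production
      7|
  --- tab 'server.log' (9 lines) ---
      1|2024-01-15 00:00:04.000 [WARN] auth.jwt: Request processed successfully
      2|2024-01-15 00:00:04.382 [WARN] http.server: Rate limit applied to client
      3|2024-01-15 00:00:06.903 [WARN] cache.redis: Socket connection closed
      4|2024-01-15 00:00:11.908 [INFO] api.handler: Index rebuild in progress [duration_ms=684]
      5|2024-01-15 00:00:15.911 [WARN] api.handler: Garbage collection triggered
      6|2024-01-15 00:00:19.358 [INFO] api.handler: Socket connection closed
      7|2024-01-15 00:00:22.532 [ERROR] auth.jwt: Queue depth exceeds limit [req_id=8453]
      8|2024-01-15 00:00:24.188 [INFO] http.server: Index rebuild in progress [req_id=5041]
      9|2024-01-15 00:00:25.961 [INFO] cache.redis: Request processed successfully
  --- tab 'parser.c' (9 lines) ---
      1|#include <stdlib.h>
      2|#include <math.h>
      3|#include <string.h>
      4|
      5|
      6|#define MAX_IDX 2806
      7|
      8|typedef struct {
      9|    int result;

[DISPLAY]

┃  retry_count: production   ┃━━━━━━━━━
┃                            ┃         
┃                            ┃─────────
┃                            ┃         
┃                            ┃         
┗━━━━━━━━━━━━━━━━━━━━━━━━━━━━┛         
 ┃ ...  ┃   Tom█······█··█···          
 ┃    ..┃  Clap··········█···          
 ┃      ┃  Bass██··█·█·█·██·█          
 ┃      ┗━━━━━━━━━━━━━━━━━━━━━━━━━━━━━━
 ┃                           +++++     
 ┃                      +++++          
 ┗━━━━━━━━━━━━━━━━━━━━━━━━━━━━━━━━━━━━━
                                       


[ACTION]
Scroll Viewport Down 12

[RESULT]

┃                            ┃         
┃                            ┃─────────
┃                            ┃         
┃                            ┃         
┗━━━━━━━━━━━━━━━━━━━━━━━━━━━━┛         
 ┃ ...  ┃   Tom█······█··█···          
 ┃    ..┃  Clap··········█···          
 ┃      ┃  Bass██··█·█·█·██·█          
 ┃      ┗━━━━━━━━━━━━━━━━━━━━━━━━━━━━━━
 ┃                           +++++     
 ┃                      +++++          
 ┗━━━━━━━━━━━━━━━━━━━━━━━━━━━━━━━━━━━━━
                                       
                                       


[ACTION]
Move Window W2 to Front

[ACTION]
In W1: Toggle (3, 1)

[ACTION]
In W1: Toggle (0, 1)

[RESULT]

┃                            ┃         
┃                            ┃─────────
┃                            ┃         
┃                            ┃         
┗━━━━━━━━━━━━━━━━━━━━━━━━━━━━┛         
 ┃ ...  ┃   Tom█······█··█···          
 ┃    ..┃  Clap·█········█···          
 ┃      ┃  Bass██··█·█·█·██·█          
 ┃      ┗━━━━━━━━━━━━━━━━━━━━━━━━━━━━━━
 ┃                           +++++     
 ┃                      +++++          
 ┗━━━━━━━━━━━━━━━━━━━━━━━━━━━━━━━━━━━━━
                                       
                                       


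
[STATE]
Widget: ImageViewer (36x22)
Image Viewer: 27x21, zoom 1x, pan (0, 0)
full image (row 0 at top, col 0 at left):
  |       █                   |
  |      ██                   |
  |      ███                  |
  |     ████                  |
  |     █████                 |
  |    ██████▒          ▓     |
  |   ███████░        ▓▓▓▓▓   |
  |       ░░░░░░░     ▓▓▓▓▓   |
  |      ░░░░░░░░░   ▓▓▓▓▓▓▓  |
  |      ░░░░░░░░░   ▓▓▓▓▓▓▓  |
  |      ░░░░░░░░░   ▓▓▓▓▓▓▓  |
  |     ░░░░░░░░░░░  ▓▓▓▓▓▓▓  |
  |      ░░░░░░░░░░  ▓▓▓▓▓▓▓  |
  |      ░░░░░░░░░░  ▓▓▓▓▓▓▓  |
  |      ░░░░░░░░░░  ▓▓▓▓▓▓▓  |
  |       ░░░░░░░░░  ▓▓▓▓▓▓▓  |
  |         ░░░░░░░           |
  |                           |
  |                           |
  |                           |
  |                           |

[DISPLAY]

       █                            
      ██                            
      ███                           
     ████                           
     █████                          
    ██████▒          ▓              
   ███████░        ▓▓▓▓▓            
       ░░░░░░░     ▓▓▓▓▓            
      ░░░░░░░░░   ▓▓▓▓▓▓▓           
      ░░░░░░░░░   ▓▓▓▓▓▓▓           
      ░░░░░░░░░   ▓▓▓▓▓▓▓           
     ░░░░░░░░░░░  ▓▓▓▓▓▓▓           
      ░░░░░░░░░░  ▓▓▓▓▓▓▓           
      ░░░░░░░░░░  ▓▓▓▓▓▓▓           
      ░░░░░░░░░░  ▓▓▓▓▓▓▓           
       ░░░░░░░░░  ▓▓▓▓▓▓▓           
         ░░░░░░░                    
                                    
                                    
                                    
                                    
                                    


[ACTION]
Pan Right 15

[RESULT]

                                    
                                    
                                    
                                    
                                    
      ▓                             
    ▓▓▓▓▓                           
    ▓▓▓▓▓                           
   ▓▓▓▓▓▓▓                          
   ▓▓▓▓▓▓▓                          
   ▓▓▓▓▓▓▓                          
░  ▓▓▓▓▓▓▓                          
░  ▓▓▓▓▓▓▓                          
░  ▓▓▓▓▓▓▓                          
░  ▓▓▓▓▓▓▓                          
░  ▓▓▓▓▓▓▓                          
░                                   
                                    
                                    
                                    
                                    
                                    


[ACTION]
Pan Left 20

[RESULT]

       █                            
      ██                            
      ███                           
     ████                           
     █████                          
    ██████▒          ▓              
   ███████░        ▓▓▓▓▓            
       ░░░░░░░     ▓▓▓▓▓            
      ░░░░░░░░░   ▓▓▓▓▓▓▓           
      ░░░░░░░░░   ▓▓▓▓▓▓▓           
      ░░░░░░░░░   ▓▓▓▓▓▓▓           
     ░░░░░░░░░░░  ▓▓▓▓▓▓▓           
      ░░░░░░░░░░  ▓▓▓▓▓▓▓           
      ░░░░░░░░░░  ▓▓▓▓▓▓▓           
      ░░░░░░░░░░  ▓▓▓▓▓▓▓           
       ░░░░░░░░░  ▓▓▓▓▓▓▓           
         ░░░░░░░                    
                                    
                                    
                                    
                                    
                                    


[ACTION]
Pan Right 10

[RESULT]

                                    
                                    
                                    
                                    
                                    
▒          ▓                        
░        ▓▓▓▓▓                      
░░░░     ▓▓▓▓▓                      
░░░░░   ▓▓▓▓▓▓▓                     
░░░░░   ▓▓▓▓▓▓▓                     
░░░░░   ▓▓▓▓▓▓▓                     
░░░░░░  ▓▓▓▓▓▓▓                     
░░░░░░  ▓▓▓▓▓▓▓                     
░░░░░░  ▓▓▓▓▓▓▓                     
░░░░░░  ▓▓▓▓▓▓▓                     
░░░░░░  ▓▓▓▓▓▓▓                     
░░░░░░                              
                                    
                                    
                                    
                                    
                                    


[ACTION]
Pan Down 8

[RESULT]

░░░░░   ▓▓▓▓▓▓▓                     
░░░░░   ▓▓▓▓▓▓▓                     
░░░░░   ▓▓▓▓▓▓▓                     
░░░░░░  ▓▓▓▓▓▓▓                     
░░░░░░  ▓▓▓▓▓▓▓                     
░░░░░░  ▓▓▓▓▓▓▓                     
░░░░░░  ▓▓▓▓▓▓▓                     
░░░░░░  ▓▓▓▓▓▓▓                     
░░░░░░                              
                                    
                                    
                                    
                                    
                                    
                                    
                                    
                                    
                                    
                                    
                                    
                                    
                                    


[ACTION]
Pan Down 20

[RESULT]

                                    
                                    
                                    
                                    
                                    
                                    
                                    
                                    
                                    
                                    
                                    
                                    
                                    
                                    
                                    
                                    
                                    
                                    
                                    
                                    
                                    
                                    


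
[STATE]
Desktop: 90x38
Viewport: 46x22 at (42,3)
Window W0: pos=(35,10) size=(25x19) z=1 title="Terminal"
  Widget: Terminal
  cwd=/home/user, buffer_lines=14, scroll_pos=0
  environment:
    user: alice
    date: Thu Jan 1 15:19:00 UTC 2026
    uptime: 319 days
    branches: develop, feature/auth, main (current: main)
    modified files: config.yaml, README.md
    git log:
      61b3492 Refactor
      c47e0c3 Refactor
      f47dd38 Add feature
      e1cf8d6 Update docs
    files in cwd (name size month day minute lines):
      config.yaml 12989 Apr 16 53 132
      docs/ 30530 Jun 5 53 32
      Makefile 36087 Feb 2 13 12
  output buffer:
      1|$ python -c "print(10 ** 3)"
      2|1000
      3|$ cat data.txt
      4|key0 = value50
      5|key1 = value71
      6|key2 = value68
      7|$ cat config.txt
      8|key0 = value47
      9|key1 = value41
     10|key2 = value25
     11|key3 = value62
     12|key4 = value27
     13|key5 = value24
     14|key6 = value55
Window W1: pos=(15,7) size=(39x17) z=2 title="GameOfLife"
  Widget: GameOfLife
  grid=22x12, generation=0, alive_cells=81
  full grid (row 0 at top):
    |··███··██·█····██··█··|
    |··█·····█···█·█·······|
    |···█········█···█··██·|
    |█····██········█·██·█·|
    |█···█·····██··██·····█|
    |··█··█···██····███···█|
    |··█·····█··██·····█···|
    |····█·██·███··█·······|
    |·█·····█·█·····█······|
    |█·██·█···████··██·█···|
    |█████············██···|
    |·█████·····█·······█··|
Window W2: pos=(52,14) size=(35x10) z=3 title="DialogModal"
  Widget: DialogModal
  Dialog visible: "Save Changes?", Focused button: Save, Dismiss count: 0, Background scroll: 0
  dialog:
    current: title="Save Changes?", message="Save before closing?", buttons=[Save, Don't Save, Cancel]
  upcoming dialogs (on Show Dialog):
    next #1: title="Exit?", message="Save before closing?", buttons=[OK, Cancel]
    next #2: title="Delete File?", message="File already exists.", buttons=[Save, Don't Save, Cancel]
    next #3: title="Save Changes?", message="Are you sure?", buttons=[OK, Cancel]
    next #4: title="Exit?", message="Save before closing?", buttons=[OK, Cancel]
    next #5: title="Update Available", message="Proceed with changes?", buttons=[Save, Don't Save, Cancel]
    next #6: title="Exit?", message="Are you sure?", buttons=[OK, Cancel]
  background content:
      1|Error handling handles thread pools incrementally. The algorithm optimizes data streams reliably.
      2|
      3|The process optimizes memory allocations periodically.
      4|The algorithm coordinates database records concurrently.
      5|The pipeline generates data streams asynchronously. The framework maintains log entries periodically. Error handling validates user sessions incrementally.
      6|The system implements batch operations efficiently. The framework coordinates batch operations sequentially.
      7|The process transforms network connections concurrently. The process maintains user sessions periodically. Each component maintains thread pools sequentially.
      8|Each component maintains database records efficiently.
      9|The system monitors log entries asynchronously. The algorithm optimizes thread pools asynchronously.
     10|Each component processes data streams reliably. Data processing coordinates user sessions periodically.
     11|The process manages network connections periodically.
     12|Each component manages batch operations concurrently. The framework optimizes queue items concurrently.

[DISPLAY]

                                              
                                              
                                              
                                              
━━━━━━━━━━━┓                                  
           ┃                                  
───────────┨                                  
           ┃━━━━━┓                            
           ┃     ┃                            
           ┃─────┨                            
           ┃(10 *┃                            
          ┏━━━━━━━━━━━━━━━━━━━━━━━━━━━━━━━━━┓ 
          ┃ DialogModal                     ┃ 
          ┠─────────────────────────────────┨ 
          ┃Er┌───────────────────────────┐oo┃ 
          ┃  │       Save Changes?       │  ┃ 
          ┃Th│    Save before closing?   │lo┃ 
          ┃Th│[Save]  Don't Save   Cancel│as┃ 
          ┃Th└───────────────────────────┘ea┃ 
          ┃The system implements batch opera┃ 
━━━━━━━━━━┗━━━━━━━━━━━━━━━━━━━━━━━━━━━━━━━━━┛ 
 value27         ┃                            


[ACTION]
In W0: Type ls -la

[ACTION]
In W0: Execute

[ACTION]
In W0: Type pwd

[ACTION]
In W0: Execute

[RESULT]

                                              
                                              
                                              
                                              
━━━━━━━━━━━┓                                  
           ┃                                  
───────────┨                                  
           ┃━━━━━┓                            
           ┃     ┃                            
           ┃─────┨                            
           ┃     ┃                            
          ┏━━━━━━━━━━━━━━━━━━━━━━━━━━━━━━━━━┓ 
          ┃ DialogModal                     ┃ 
          ┠─────────────────────────────────┨ 
          ┃Er┌───────────────────────────┐oo┃ 
          ┃  │       Save Changes?       │  ┃ 
          ┃Th│    Save before closing?   │lo┃ 
          ┃Th│[Save]  Don't Save   Cancel│as┃ 
          ┃Th└───────────────────────────┘ea┃ 
          ┃The system implements batch opera┃ 
━━━━━━━━━━┗━━━━━━━━━━━━━━━━━━━━━━━━━━━━━━━━━┛ 
-r--  1 alice gro┃                            
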